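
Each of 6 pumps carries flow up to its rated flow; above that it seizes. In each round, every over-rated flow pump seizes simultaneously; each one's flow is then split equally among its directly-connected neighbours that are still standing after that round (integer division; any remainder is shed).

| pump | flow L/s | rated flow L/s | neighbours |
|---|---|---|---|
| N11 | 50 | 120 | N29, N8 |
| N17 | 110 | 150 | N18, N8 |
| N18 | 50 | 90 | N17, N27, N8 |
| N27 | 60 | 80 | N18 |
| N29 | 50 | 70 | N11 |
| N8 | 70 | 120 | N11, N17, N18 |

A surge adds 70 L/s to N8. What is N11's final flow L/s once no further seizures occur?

Round 1 — N8 at 140 > 120. N8 seizes.
  N8 sheds 140 L/s to N11, N17, N18: 46 each (2 lost).
    N11: 50+46 = 96 ≤ 120
    N17: 110+46 = 156 > 150
    N18: 50+46 = 96 > 90
Round 2 — N17, N18 seize.
  N17 sheds 156 L/s: no online neighbours, lost.
  N18 sheds 96 L/s to N27: 96 each.
    N27: 60+96 = 156 > 80
Round 3 — N27 seizes.
  N27 sheds 156 L/s: no online neighbours, lost.
No further seizures.

96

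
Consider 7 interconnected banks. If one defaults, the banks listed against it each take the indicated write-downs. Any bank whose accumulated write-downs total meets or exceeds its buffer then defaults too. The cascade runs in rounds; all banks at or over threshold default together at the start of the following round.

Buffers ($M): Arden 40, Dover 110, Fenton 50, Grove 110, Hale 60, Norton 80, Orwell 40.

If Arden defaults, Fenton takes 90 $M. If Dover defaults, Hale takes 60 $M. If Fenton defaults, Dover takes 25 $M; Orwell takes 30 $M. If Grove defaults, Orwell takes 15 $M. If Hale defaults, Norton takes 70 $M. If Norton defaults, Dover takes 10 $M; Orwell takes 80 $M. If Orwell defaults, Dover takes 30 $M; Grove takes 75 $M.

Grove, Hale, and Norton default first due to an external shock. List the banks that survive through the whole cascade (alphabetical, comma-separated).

Round 1 — Grove, Hale, Norton default (initial).
  Dover: +10 → 10 < 110
  Orwell: +15+80 → 95 ≥ 40
Round 2 — Orwell defaults.
  Dover: +30 → 40 < 110
No further defaults.

Arden, Dover, Fenton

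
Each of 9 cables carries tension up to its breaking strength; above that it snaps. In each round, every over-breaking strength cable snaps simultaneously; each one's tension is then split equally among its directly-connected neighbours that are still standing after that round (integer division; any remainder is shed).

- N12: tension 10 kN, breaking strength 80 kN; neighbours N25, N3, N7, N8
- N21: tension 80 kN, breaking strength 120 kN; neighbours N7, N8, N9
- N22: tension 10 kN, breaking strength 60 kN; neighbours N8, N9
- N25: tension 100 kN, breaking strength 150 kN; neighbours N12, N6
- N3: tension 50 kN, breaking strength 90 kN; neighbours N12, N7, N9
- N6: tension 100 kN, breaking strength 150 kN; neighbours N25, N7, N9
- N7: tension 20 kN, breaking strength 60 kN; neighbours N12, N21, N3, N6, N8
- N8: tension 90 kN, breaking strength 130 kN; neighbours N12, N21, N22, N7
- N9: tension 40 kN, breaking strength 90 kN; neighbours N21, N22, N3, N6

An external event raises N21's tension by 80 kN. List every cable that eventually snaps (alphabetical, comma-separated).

N12, N21, N22, N25, N3, N6, N7, N8, N9

Round 1 — N21 at 160 > 120. N21 snaps.
  N21 sheds 160 kN to N7, N8, N9: 53 each (1 lost).
    N7: 20+53 = 73 > 60
    N8: 90+53 = 143 > 130
    N9: 40+53 = 93 > 90
Round 2 — N7, N8, N9 snap.
  N7 sheds 73 kN to N12, N3, N6: 24 each (1 lost).
    N12: 10+24 = 34 ≤ 80
    N3: 50+24 = 74 ≤ 90
    N6: 100+24 = 124 ≤ 150
  N8 sheds 143 kN to N12, N22: 71 each (1 lost).
    N12: 34+71 = 105 > 80
    N22: 10+71 = 81 > 60
  N9 sheds 93 kN to N22, N3, N6: 31 each.
    N22: 81+31 = 112 > 60
    N3: 74+31 = 105 > 90
    N6: 124+31 = 155 > 150
Round 3 — N12, N22, N3, N6 snap.
  N12 sheds 105 kN to N25: 105 each.
    N25: 100+105 = 205 > 150
  N22 sheds 112 kN: no online neighbours, lost.
  N3 sheds 105 kN: no online neighbours, lost.
  N6 sheds 155 kN to N25: 155 each.
    N25: 205+155 = 360 > 150
Round 4 — N25 snaps.
  N25 sheds 360 kN: no online neighbours, lost.
No further breaks.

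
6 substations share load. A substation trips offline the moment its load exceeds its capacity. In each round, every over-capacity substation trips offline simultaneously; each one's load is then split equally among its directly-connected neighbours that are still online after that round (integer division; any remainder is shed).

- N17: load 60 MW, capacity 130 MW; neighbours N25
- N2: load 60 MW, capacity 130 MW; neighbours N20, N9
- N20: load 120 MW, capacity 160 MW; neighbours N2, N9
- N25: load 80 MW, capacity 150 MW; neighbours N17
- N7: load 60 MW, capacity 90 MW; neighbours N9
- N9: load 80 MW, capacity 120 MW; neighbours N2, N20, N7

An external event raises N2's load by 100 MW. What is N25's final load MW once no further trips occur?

80

Round 1 — N2 at 160 > 130. N2 trips offline.
  N2 sheds 160 MW to N20, N9: 80 each.
    N20: 120+80 = 200 > 160
    N9: 80+80 = 160 > 120
Round 2 — N20, N9 trip offline.
  N20 sheds 200 MW: no online neighbours, lost.
  N9 sheds 160 MW to N7: 160 each.
    N7: 60+160 = 220 > 90
Round 3 — N7 trips offline.
  N7 sheds 220 MW: no online neighbours, lost.
No further trips.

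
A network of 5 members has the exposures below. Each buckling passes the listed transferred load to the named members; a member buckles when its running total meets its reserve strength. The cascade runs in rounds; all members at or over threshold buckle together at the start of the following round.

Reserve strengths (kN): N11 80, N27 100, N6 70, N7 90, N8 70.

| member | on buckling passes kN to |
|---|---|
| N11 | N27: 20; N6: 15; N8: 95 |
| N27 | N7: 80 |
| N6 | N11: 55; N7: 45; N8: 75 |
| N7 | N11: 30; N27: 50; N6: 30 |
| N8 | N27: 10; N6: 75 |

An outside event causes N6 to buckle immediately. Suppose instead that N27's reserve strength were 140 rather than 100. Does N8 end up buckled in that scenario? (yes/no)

With N27's reserve strength at 140:
Round 1 — N6 buckles (initial).
  N11: +55 → 55 < 80
  N7: +45 → 45 < 90
  N8: +75 → 75 ≥ 70
Round 2 — N8 buckles.
  N27: +10 → 10 < 140
No further bucklings.

yes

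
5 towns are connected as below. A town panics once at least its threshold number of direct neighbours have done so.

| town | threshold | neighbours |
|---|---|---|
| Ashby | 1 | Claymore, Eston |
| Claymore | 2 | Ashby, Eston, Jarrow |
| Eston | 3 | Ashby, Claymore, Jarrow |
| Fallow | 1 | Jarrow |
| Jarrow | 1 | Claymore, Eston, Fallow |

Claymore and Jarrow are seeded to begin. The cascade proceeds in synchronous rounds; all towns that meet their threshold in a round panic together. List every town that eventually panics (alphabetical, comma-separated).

Ashby, Claymore, Eston, Fallow, Jarrow

Round 1 — Claymore, Jarrow panic (initial).
Round 2 — checking thresholds:
  Ashby: 1 of 2 neighbours ≥ 1, panics.
  Eston: 2 of 3 neighbours < 3, holds.
  Fallow: 1 of 1 neighbours ≥ 1, panics.
Round 3 — checking thresholds:
  Eston: 3 of 3 neighbours ≥ 3, panics.
Round 4 — no new panics; cascade stops.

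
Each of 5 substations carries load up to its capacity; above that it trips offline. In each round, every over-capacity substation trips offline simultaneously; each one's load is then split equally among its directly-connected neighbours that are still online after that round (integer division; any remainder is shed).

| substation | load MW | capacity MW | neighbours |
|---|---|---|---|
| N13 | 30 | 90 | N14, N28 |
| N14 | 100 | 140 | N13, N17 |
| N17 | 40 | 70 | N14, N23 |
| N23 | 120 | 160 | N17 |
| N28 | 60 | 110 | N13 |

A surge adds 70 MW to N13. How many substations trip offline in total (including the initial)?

4

Round 1 — N13 at 100 > 90. N13 trips offline.
  N13 sheds 100 MW to N14, N28: 50 each.
    N14: 100+50 = 150 > 140
    N28: 60+50 = 110 ≤ 110
Round 2 — N14 trips offline.
  N14 sheds 150 MW to N17: 150 each.
    N17: 40+150 = 190 > 70
Round 3 — N17 trips offline.
  N17 sheds 190 MW to N23: 190 each.
    N23: 120+190 = 310 > 160
Round 4 — N23 trips offline.
  N23 sheds 310 MW: no online neighbours, lost.
No further trips.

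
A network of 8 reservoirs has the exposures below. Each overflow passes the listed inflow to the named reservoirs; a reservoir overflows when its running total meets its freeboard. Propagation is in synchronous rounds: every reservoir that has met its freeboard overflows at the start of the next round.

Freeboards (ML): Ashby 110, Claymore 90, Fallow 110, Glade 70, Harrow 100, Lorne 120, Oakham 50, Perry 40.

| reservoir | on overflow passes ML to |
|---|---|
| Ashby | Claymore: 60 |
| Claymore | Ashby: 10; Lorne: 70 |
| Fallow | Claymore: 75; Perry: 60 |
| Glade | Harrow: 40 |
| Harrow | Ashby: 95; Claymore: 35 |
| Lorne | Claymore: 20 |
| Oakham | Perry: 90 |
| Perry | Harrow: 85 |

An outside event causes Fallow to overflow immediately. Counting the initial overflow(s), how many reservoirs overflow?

2

Round 1 — Fallow overflows (initial).
  Claymore: +75 → 75 < 90
  Perry: +60 → 60 ≥ 40
Round 2 — Perry overflows.
  Harrow: +85 → 85 < 100
No further overflows.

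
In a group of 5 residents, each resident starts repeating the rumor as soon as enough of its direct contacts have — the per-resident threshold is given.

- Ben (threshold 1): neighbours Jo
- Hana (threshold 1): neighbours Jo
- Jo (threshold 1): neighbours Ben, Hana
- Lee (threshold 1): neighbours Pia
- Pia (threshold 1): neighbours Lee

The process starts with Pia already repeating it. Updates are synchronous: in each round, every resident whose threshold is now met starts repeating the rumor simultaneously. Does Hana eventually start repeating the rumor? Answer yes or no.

no

Round 1 — Pia starts repeating the rumor (initial).
Round 2 — checking thresholds:
  Lee: 1 of 1 neighbours ≥ 1, starts repeating the rumor.
Round 3 — no new spreads; cascade stops.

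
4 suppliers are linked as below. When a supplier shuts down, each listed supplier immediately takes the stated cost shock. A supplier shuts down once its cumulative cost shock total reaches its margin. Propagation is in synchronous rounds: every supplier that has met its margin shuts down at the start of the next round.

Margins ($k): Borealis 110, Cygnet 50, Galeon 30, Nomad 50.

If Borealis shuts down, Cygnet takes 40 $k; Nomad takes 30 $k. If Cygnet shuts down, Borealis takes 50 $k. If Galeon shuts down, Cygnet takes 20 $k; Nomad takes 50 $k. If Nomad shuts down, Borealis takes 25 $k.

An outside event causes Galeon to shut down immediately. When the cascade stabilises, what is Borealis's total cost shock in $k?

25

Round 1 — Galeon shuts down (initial).
  Cygnet: +20 → 20 < 50
  Nomad: +50 → 50 ≥ 50
Round 2 — Nomad shuts down.
  Borealis: +25 → 25 < 110
No further shutdowns.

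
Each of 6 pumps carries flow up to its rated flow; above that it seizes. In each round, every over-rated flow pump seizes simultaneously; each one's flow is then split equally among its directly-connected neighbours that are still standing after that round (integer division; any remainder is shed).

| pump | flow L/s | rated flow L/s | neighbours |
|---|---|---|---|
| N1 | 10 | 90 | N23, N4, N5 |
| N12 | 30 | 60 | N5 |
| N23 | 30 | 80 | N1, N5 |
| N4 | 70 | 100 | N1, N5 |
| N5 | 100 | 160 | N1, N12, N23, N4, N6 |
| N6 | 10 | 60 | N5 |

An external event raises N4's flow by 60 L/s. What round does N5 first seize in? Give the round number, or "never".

Round 1 — N4 at 130 > 100. N4 seizes.
  N4 sheds 130 L/s to N1, N5: 65 each.
    N1: 10+65 = 75 ≤ 90
    N5: 100+65 = 165 > 160
Round 2 — N5 seizes.
  N5 sheds 165 L/s to N1, N12, N23, N6: 41 each (1 lost).
    N1: 75+41 = 116 > 90
    N12: 30+41 = 71 > 60
    N23: 30+41 = 71 ≤ 80
    N6: 10+41 = 51 ≤ 60
Round 3 — N1, N12 seize.
  N1 sheds 116 L/s to N23: 116 each.
    N23: 71+116 = 187 > 80
  N12 sheds 71 L/s: no online neighbours, lost.
Round 4 — N23 seizes.
  N23 sheds 187 L/s: no online neighbours, lost.
No further seizures.

2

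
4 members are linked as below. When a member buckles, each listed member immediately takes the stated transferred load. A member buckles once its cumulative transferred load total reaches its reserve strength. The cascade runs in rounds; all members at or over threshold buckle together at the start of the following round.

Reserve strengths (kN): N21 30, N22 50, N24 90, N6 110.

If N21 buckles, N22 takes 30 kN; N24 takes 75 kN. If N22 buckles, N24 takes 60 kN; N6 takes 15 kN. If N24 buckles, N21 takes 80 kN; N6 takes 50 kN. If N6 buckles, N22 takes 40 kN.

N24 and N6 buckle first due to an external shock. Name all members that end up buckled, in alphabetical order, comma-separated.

N21, N22, N24, N6

Round 1 — N24, N6 buckle (initial).
  N21: +80 → 80 ≥ 30
  N22: +40 → 40 < 50
Round 2 — N21 buckles.
  N22: +30 → 70 ≥ 50
Round 3 — N22 buckles.
No further bucklings.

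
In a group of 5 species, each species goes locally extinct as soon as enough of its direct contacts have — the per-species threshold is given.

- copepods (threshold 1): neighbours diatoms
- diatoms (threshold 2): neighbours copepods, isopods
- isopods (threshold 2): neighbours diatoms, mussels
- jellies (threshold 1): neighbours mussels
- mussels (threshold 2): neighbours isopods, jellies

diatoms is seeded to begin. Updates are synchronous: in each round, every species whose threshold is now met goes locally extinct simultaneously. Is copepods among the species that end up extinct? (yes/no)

yes

Round 1 — diatoms goes locally extinct (initial).
Round 2 — checking thresholds:
  copepods: 1 of 1 neighbours ≥ 1, goes locally extinct.
  isopods: 1 of 2 neighbours < 2, holds.
Round 3 — no new extinctions; cascade stops.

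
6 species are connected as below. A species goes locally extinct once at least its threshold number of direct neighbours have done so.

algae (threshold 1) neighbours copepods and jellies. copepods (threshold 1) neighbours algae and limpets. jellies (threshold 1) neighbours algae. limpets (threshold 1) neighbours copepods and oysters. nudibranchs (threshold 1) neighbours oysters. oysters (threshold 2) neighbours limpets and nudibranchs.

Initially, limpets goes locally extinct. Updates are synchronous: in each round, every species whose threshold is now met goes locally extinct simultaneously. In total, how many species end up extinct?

Round 1 — limpets goes locally extinct (initial).
Round 2 — checking thresholds:
  copepods: 1 of 2 neighbours ≥ 1, goes locally extinct.
  oysters: 1 of 2 neighbours < 2, not yet.
Round 3 — checking thresholds:
  algae: 1 of 2 neighbours ≥ 1, goes locally extinct.
  oysters: 1 of 2 neighbours < 2, not yet.
Round 4 — checking thresholds:
  jellies: 1 of 1 neighbours ≥ 1, goes locally extinct.
  oysters: 1 of 2 neighbours < 2, not yet.
Round 5 — no new extinctions; cascade stops.

4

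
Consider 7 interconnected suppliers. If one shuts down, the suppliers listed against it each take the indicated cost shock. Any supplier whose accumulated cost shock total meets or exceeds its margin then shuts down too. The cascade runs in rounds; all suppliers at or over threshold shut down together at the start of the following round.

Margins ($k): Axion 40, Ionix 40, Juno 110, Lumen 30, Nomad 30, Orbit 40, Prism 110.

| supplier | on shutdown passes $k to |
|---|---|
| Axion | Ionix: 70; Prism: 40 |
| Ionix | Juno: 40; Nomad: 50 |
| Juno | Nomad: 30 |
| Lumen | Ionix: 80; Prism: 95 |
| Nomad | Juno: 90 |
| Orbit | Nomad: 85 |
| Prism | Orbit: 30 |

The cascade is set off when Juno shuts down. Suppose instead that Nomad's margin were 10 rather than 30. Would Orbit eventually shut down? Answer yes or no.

With Nomad's margin at 10:
Round 1 — Juno shuts down (initial).
  Nomad: +30 → 30 ≥ 10
Round 2 — Nomad shuts down.
No further shutdowns.

no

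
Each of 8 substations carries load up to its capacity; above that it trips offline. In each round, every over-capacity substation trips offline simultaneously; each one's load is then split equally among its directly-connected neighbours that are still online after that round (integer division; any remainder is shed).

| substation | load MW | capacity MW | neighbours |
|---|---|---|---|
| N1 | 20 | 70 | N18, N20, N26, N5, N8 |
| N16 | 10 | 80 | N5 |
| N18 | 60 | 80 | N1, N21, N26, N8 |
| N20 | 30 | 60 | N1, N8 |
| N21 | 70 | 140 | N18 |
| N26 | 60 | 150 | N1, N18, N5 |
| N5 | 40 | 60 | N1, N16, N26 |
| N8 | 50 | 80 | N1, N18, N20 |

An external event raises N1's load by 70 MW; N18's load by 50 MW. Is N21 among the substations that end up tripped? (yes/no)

Round 1 — N1 at 90 > 70; N18 at 110 > 80. N1, N18 trip offline.
  N1 sheds 90 MW to N20, N26, N5, N8: 22 each (2 lost).
    N20: 30+22 = 52 ≤ 60
    N26: 60+22 = 82 ≤ 150
    N5: 40+22 = 62 > 60
    N8: 50+22 = 72 ≤ 80
  N18 sheds 110 MW to N21, N26, N8: 36 each (2 lost).
    N21: 70+36 = 106 ≤ 140
    N26: 82+36 = 118 ≤ 150
    N8: 72+36 = 108 > 80
Round 2 — N5, N8 trip offline.
  N5 sheds 62 MW to N16, N26: 31 each.
    N16: 10+31 = 41 ≤ 80
    N26: 118+31 = 149 ≤ 150
  N8 sheds 108 MW to N20: 108 each.
    N20: 52+108 = 160 > 60
Round 3 — N20 trips offline.
  N20 sheds 160 MW: no online neighbours, lost.
No further trips.

no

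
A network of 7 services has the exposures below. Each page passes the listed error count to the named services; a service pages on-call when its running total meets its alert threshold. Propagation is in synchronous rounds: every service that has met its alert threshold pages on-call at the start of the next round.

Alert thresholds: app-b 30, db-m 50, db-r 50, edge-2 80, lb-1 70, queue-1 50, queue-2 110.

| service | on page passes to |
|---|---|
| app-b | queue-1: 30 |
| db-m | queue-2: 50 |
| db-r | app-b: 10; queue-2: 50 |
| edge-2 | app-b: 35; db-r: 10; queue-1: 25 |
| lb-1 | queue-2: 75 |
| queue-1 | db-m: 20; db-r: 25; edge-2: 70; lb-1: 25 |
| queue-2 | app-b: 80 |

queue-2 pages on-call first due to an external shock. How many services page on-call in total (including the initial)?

Round 1 — queue-2 pages on-call (initial).
  app-b: +80 → 80 ≥ 30
Round 2 — app-b pages on-call.
  queue-1: +30 → 30 < 50
No further pages.

2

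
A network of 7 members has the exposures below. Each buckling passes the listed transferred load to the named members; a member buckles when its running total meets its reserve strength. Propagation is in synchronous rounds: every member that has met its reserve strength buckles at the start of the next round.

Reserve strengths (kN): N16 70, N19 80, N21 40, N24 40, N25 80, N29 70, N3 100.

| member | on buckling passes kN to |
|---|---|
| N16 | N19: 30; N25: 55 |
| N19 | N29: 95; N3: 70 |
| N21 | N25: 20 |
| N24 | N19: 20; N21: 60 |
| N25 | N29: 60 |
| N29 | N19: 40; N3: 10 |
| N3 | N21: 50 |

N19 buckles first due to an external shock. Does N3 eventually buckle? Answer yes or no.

no

Round 1 — N19 buckles (initial).
  N29: +95 → 95 ≥ 70
  N3: +70 → 70 < 100
Round 2 — N29 buckles.
  N3: +10 → 80 < 100
No further bucklings.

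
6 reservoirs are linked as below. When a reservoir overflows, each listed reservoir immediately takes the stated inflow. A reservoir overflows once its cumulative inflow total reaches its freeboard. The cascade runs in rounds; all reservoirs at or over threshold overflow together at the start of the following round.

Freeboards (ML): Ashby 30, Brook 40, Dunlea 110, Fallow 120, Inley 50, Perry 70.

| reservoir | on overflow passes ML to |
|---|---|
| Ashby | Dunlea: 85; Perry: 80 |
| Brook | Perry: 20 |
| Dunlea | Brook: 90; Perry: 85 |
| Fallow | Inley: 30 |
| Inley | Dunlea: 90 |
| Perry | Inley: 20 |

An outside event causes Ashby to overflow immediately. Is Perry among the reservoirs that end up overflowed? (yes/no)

yes

Round 1 — Ashby overflows (initial).
  Dunlea: +85 → 85 < 110
  Perry: +80 → 80 ≥ 70
Round 2 — Perry overflows.
  Inley: +20 → 20 < 50
No further overflows.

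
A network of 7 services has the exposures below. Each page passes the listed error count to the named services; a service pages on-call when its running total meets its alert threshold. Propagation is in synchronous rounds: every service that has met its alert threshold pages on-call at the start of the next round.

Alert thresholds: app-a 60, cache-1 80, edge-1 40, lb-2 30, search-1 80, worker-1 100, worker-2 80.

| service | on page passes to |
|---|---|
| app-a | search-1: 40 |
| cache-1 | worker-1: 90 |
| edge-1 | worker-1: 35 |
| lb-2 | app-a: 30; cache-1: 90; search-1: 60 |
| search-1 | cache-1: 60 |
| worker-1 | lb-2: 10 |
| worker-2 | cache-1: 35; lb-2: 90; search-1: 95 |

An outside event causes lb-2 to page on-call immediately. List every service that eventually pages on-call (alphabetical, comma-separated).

cache-1, lb-2

Round 1 — lb-2 pages on-call (initial).
  app-a: +30 → 30 < 60
  cache-1: +90 → 90 ≥ 80
  search-1: +60 → 60 < 80
Round 2 — cache-1 pages on-call.
  worker-1: +90 → 90 < 100
No further pages.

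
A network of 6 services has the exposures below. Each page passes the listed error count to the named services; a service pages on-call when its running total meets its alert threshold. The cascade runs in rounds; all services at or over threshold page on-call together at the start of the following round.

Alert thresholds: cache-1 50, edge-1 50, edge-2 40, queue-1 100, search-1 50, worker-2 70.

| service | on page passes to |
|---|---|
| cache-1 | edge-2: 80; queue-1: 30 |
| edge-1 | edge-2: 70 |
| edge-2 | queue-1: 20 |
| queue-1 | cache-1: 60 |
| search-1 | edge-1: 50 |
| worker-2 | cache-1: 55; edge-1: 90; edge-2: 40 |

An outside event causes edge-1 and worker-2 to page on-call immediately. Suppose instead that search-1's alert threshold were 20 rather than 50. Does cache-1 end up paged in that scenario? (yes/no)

yes

With search-1's alert threshold at 20:
Round 1 — edge-1, worker-2 page on-call (initial).
  cache-1: +55 → 55 ≥ 50
  edge-2: +70+40 → 110 ≥ 40
Round 2 — cache-1, edge-2 page on-call.
  queue-1: +30+20 → 50 < 100
No further pages.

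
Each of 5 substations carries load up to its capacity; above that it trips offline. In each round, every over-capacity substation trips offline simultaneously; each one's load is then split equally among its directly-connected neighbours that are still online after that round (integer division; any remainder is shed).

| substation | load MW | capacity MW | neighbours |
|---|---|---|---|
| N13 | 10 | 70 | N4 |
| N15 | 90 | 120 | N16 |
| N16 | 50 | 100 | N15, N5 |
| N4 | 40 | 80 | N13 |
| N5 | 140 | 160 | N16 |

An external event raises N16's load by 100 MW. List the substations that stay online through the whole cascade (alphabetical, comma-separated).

N13, N4

Round 1 — N16 at 150 > 100. N16 trips offline.
  N16 sheds 150 MW to N15, N5: 75 each.
    N15: 90+75 = 165 > 120
    N5: 140+75 = 215 > 160
Round 2 — N15, N5 trip offline.
  N15 sheds 165 MW: no online neighbours, lost.
  N5 sheds 215 MW: no online neighbours, lost.
No further trips.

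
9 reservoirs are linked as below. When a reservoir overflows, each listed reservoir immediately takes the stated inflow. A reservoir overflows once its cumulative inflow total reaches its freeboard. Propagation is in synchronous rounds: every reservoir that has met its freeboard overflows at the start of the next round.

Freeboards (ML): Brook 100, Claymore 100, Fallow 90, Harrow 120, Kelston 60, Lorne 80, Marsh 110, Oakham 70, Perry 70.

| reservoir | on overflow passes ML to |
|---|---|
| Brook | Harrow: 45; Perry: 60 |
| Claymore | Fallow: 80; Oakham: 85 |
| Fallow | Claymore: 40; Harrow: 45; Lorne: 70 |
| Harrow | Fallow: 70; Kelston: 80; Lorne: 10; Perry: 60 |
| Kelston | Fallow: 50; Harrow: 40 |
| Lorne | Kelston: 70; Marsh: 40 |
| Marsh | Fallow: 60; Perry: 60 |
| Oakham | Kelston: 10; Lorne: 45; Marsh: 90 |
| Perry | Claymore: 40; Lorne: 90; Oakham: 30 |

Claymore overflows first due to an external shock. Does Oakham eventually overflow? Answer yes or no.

Round 1 — Claymore overflows (initial).
  Fallow: +80 → 80 < 90
  Oakham: +85 → 85 ≥ 70
Round 2 — Oakham overflows.
  Kelston: +10 → 10 < 60
  Lorne: +45 → 45 < 80
  Marsh: +90 → 90 < 110
No further overflows.

yes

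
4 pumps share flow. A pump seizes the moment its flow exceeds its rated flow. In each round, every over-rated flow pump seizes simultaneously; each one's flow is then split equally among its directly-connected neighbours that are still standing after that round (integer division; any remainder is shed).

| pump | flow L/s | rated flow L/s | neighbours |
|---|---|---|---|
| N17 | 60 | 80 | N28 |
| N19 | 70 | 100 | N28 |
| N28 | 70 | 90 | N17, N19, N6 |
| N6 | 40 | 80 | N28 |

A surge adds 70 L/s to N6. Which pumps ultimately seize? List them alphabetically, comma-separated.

Round 1 — N6 at 110 > 80. N6 seizes.
  N6 sheds 110 L/s to N28: 110 each.
    N28: 70+110 = 180 > 90
Round 2 — N28 seizes.
  N28 sheds 180 L/s to N17, N19: 90 each.
    N17: 60+90 = 150 > 80
    N19: 70+90 = 160 > 100
Round 3 — N17, N19 seize.
  N17 sheds 150 L/s: no online neighbours, lost.
  N19 sheds 160 L/s: no online neighbours, lost.
No further seizures.

N17, N19, N28, N6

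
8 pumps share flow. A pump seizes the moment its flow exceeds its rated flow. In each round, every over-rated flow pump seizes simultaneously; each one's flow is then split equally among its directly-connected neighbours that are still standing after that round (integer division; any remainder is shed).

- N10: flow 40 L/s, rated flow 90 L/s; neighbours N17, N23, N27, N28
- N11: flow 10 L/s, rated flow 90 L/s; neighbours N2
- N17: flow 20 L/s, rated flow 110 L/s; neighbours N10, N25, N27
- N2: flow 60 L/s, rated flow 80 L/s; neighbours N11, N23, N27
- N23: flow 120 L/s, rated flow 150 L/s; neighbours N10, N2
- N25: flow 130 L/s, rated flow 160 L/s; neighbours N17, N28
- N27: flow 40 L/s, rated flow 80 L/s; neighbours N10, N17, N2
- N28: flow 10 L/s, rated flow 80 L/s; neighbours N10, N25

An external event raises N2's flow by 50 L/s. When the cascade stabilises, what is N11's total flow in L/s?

Round 1 — N2 at 110 > 80. N2 seizes.
  N2 sheds 110 L/s to N11, N23, N27: 36 each (2 lost).
    N11: 10+36 = 46 ≤ 90
    N23: 120+36 = 156 > 150
    N27: 40+36 = 76 ≤ 80
Round 2 — N23 seizes.
  N23 sheds 156 L/s to N10: 156 each.
    N10: 40+156 = 196 > 90
Round 3 — N10 seizes.
  N10 sheds 196 L/s to N17, N27, N28: 65 each (1 lost).
    N17: 20+65 = 85 ≤ 110
    N27: 76+65 = 141 > 80
    N28: 10+65 = 75 ≤ 80
Round 4 — N27 seizes.
  N27 sheds 141 L/s to N17: 141 each.
    N17: 85+141 = 226 > 110
Round 5 — N17 seizes.
  N17 sheds 226 L/s to N25: 226 each.
    N25: 130+226 = 356 > 160
Round 6 — N25 seizes.
  N25 sheds 356 L/s to N28: 356 each.
    N28: 75+356 = 431 > 80
Round 7 — N28 seizes.
  N28 sheds 431 L/s: no online neighbours, lost.
No further seizures.

46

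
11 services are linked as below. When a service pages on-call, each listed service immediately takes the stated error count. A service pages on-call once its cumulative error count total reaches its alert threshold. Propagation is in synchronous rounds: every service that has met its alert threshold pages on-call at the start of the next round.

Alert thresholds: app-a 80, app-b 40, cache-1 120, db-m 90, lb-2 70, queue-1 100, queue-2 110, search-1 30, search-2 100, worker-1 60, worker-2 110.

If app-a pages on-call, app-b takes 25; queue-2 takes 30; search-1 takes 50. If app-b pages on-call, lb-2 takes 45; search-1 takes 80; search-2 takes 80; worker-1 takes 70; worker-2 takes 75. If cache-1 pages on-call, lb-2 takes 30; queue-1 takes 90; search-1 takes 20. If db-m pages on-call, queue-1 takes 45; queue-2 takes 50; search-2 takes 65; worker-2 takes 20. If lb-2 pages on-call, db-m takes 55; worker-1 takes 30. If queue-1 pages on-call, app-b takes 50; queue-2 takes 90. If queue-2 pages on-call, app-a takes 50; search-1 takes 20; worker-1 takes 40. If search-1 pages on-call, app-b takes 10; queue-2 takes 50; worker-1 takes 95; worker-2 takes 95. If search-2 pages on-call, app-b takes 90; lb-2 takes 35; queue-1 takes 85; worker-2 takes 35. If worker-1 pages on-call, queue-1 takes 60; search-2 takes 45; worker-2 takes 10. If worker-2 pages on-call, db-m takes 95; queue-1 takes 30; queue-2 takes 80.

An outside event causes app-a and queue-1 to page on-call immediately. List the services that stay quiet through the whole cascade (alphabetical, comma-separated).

Round 1 — app-a, queue-1 page on-call (initial).
  app-b: +25+50 → 75 ≥ 40
  queue-2: +30+90 → 120 ≥ 110
  search-1: +50 → 50 ≥ 30
Round 2 — app-b, queue-2, search-1 page on-call.
  lb-2: +45 → 45 < 70
  search-2: +80 → 80 < 100
  worker-1: +70+40+95 → 205 ≥ 60
  worker-2: +75+95 → 170 ≥ 110
Round 3 — worker-1, worker-2 page on-call.
  db-m: +95 → 95 ≥ 90
  search-2: +45 → 125 ≥ 100
Round 4 — db-m, search-2 page on-call.
  lb-2: +35 → 80 ≥ 70
Round 5 — lb-2 pages on-call.
No further pages.

cache-1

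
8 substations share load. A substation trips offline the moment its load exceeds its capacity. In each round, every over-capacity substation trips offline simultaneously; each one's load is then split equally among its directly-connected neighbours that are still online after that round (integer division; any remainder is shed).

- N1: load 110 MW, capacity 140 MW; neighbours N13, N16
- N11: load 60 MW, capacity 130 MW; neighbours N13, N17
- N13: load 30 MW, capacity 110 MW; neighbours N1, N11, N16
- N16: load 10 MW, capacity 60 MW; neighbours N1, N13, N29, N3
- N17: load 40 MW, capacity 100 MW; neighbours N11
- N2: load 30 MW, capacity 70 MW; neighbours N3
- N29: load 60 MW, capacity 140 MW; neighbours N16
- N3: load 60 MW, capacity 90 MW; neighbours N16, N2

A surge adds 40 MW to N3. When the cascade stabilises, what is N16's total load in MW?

Round 1 — N3 at 100 > 90. N3 trips offline.
  N3 sheds 100 MW to N16, N2: 50 each.
    N16: 10+50 = 60 ≤ 60
    N2: 30+50 = 80 > 70
Round 2 — N2 trips offline.
  N2 sheds 80 MW: no online neighbours, lost.
No further trips.

60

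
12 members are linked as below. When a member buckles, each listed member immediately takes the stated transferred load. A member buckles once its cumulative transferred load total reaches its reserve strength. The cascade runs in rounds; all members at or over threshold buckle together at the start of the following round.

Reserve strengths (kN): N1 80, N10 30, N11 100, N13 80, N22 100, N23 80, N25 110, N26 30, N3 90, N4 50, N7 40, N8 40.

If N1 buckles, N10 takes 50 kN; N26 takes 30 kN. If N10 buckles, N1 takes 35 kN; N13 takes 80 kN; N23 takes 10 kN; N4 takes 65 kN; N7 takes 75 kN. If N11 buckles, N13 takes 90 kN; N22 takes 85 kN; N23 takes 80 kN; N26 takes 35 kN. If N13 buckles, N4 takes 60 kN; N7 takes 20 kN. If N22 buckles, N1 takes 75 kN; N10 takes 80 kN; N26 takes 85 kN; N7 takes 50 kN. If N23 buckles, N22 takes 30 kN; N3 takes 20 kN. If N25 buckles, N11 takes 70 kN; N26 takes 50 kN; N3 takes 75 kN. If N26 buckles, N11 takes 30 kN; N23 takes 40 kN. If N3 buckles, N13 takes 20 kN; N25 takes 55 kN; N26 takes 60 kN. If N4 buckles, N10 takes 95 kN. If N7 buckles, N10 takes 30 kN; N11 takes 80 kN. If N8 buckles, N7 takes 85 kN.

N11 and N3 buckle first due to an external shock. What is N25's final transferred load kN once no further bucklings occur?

Round 1 — N11, N3 buckle (initial).
  N13: +90+20 → 110 ≥ 80
  N22: +85 → 85 < 100
  N23: +80 → 80 ≥ 80
  N25: +55 → 55 < 110
  N26: +35+60 → 95 ≥ 30
Round 2 — N13, N23, N26 buckle.
  N22: +30 → 115 ≥ 100
  N4: +60 → 60 ≥ 50
  N7: +20 → 20 < 40
Round 3 — N22, N4 buckle.
  N1: +75 → 75 < 80
  N10: +80+95 → 175 ≥ 30
  N7: +50 → 70 ≥ 40
Round 4 — N10, N7 buckle.
  N1: +35 → 110 ≥ 80
Round 5 — N1 buckles.
No further bucklings.

55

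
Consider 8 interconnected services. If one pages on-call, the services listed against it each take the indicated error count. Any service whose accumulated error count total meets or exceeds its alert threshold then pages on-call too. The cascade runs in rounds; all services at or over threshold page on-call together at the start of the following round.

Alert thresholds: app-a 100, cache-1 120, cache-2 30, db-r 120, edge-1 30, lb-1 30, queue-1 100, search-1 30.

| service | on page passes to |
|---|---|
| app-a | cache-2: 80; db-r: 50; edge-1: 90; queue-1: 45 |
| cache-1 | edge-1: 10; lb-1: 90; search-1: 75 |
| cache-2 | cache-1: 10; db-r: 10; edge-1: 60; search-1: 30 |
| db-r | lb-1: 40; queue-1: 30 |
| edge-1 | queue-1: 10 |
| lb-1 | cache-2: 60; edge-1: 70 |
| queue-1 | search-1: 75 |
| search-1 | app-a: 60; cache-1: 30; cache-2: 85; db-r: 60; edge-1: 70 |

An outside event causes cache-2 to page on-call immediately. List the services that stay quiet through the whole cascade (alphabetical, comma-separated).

Round 1 — cache-2 pages on-call (initial).
  cache-1: +10 → 10 < 120
  db-r: +10 → 10 < 120
  edge-1: +60 → 60 ≥ 30
  search-1: +30 → 30 ≥ 30
Round 2 — edge-1, search-1 page on-call.
  app-a: +60 → 60 < 100
  cache-1: +30 → 40 < 120
  db-r: +60 → 70 < 120
  queue-1: +10 → 10 < 100
No further pages.

app-a, cache-1, db-r, lb-1, queue-1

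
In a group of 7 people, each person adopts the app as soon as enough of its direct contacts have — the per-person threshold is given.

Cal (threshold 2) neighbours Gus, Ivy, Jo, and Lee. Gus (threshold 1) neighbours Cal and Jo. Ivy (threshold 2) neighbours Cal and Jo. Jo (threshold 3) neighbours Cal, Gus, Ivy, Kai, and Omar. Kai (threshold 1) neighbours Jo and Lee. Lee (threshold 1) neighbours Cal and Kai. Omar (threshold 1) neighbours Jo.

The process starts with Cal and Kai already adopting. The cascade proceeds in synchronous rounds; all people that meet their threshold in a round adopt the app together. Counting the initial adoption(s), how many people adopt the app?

Round 1 — Cal, Kai adopt the app (initial).
Round 2 — checking thresholds:
  Gus: 1 of 2 neighbours ≥ 1, adopts the app.
  Ivy: 1 of 2 neighbours < 2, not yet.
  Jo: 2 of 5 neighbours < 3, not yet.
  Lee: 2 of 2 neighbours ≥ 1, adopts the app.
Round 3 — checking thresholds:
  Ivy: 1 of 2 neighbours < 2, not yet.
  Jo: 3 of 5 neighbours ≥ 3, adopts the app.
Round 4 — checking thresholds:
  Ivy: 2 of 2 neighbours ≥ 2, adopts the app.
  Omar: 1 of 1 neighbours ≥ 1, adopts the app.
Round 5 — no new adoptions; cascade stops.

7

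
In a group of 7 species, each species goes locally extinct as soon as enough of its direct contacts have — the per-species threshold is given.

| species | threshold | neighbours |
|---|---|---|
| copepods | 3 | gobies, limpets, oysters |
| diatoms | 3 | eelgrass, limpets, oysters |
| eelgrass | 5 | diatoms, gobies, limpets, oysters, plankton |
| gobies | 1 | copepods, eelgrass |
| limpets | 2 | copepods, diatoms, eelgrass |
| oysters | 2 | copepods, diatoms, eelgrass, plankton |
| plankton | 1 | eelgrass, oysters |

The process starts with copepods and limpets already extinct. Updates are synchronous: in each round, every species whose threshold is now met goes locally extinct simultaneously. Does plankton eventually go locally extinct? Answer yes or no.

no

Round 1 — copepods, limpets go locally extinct (initial).
Round 2 — checking thresholds:
  diatoms: 1 of 3 neighbours < 3, not yet.
  eelgrass: 1 of 5 neighbours < 5, not yet.
  gobies: 1 of 2 neighbours ≥ 1, goes locally extinct.
  oysters: 1 of 4 neighbours < 2, not yet.
Round 3 — no new extinctions; cascade stops.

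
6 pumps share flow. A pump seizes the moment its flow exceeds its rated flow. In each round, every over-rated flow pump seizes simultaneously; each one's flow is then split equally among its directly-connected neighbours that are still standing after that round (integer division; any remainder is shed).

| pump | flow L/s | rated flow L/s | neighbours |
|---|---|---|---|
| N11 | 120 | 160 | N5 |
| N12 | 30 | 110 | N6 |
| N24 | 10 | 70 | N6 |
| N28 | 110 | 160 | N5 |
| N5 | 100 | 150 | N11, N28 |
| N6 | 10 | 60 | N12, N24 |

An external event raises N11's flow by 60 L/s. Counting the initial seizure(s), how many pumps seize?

Round 1 — N11 at 180 > 160. N11 seizes.
  N11 sheds 180 L/s to N5: 180 each.
    N5: 100+180 = 280 > 150
Round 2 — N5 seizes.
  N5 sheds 280 L/s to N28: 280 each.
    N28: 110+280 = 390 > 160
Round 3 — N28 seizes.
  N28 sheds 390 L/s: no online neighbours, lost.
No further seizures.

3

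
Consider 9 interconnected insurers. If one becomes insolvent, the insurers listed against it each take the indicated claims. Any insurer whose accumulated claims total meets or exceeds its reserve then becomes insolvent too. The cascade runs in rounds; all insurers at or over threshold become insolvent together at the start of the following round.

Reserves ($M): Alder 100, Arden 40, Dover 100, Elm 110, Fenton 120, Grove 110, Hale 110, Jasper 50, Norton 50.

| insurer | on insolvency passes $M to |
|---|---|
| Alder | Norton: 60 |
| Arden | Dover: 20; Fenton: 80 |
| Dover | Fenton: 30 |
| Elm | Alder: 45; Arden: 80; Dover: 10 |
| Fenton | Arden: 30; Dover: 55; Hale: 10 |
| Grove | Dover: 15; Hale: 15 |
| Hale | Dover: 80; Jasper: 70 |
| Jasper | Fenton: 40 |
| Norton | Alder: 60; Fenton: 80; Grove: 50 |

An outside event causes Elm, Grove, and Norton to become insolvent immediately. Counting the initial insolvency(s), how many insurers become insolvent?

7

Round 1 — Elm, Grove, Norton become insolvent (initial).
  Alder: +45+60 → 105 ≥ 100
  Arden: +80 → 80 ≥ 40
  Dover: +10+15 → 25 < 100
  Fenton: +80 → 80 < 120
  Hale: +15 → 15 < 110
Round 2 — Alder, Arden become insolvent.
  Dover: +20 → 45 < 100
  Fenton: +80 → 160 ≥ 120
Round 3 — Fenton becomes insolvent.
  Dover: +55 → 100 ≥ 100
  Hale: +10 → 25 < 110
Round 4 — Dover becomes insolvent.
No further insolvencies.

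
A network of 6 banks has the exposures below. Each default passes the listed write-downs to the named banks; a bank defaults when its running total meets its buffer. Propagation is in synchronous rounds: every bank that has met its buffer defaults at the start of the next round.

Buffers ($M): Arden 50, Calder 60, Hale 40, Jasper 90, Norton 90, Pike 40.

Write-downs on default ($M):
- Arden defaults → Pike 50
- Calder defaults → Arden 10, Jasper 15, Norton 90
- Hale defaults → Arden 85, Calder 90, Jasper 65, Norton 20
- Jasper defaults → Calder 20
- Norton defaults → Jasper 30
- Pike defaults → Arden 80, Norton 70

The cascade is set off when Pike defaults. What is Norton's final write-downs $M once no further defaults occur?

70

Round 1 — Pike defaults (initial).
  Arden: +80 → 80 ≥ 50
  Norton: +70 → 70 < 90
Round 2 — Arden defaults.
No further defaults.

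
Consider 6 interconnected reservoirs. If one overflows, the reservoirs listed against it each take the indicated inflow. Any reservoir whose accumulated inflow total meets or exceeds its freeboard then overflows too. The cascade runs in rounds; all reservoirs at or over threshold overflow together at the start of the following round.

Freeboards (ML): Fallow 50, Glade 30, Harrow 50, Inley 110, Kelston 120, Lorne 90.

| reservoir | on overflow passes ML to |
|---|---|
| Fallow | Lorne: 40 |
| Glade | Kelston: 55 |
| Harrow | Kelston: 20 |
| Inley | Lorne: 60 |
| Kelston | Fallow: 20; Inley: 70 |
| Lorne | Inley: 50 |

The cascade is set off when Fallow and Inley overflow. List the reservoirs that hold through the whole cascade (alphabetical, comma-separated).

Round 1 — Fallow, Inley overflow (initial).
  Lorne: +40+60 → 100 ≥ 90
Round 2 — Lorne overflows.
No further overflows.

Glade, Harrow, Kelston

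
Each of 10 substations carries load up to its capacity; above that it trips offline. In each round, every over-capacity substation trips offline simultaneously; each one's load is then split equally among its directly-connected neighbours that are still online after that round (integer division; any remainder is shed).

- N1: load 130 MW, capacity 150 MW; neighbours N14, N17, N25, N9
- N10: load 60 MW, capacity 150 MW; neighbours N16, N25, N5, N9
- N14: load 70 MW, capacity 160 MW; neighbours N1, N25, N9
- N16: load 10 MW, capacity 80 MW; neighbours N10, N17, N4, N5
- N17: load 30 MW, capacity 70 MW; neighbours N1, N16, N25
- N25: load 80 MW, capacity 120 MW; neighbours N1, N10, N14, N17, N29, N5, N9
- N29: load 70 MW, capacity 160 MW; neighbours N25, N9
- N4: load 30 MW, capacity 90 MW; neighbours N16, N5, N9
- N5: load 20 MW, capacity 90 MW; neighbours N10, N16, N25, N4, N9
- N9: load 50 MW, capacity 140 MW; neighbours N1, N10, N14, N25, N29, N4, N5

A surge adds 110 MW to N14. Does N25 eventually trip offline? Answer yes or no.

Round 1 — N14 at 180 > 160. N14 trips offline.
  N14 sheds 180 MW to N1, N25, N9: 60 each.
    N1: 130+60 = 190 > 150
    N25: 80+60 = 140 > 120
    N9: 50+60 = 110 ≤ 140
Round 2 — N1, N25 trip offline.
  N1 sheds 190 MW to N17, N9: 95 each.
    N17: 30+95 = 125 > 70
    N9: 110+95 = 205 > 140
  N25 sheds 140 MW to N10, N17, N29, N5, N9: 28 each.
    N10: 60+28 = 88 ≤ 150
    N17: 125+28 = 153 > 70
    N29: 70+28 = 98 ≤ 160
    N5: 20+28 = 48 ≤ 90
    N9: 205+28 = 233 > 140
Round 3 — N17, N9 trip offline.
  N17 sheds 153 MW to N16: 153 each.
    N16: 10+153 = 163 > 80
  N9 sheds 233 MW to N10, N29, N4, N5: 58 each (1 lost).
    N10: 88+58 = 146 ≤ 150
    N29: 98+58 = 156 ≤ 160
    N4: 30+58 = 88 ≤ 90
    N5: 48+58 = 106 > 90
Round 4 — N16, N5 trip offline.
  N16 sheds 163 MW to N10, N4: 81 each (1 lost).
    N10: 146+81 = 227 > 150
    N4: 88+81 = 169 > 90
  N5 sheds 106 MW to N10, N4: 53 each.
    N10: 227+53 = 280 > 150
    N4: 169+53 = 222 > 90
Round 5 — N10, N4 trip offline.
  N10 sheds 280 MW: no online neighbours, lost.
  N4 sheds 222 MW: no online neighbours, lost.
No further trips.

yes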